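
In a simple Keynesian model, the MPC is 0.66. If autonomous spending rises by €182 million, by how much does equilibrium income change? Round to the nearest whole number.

The multiplier is 1/(1 − MPC) = 1/0.34.
ΔY = 182/0.34 = 535.29 ≈ 535

ΔY ≈ 535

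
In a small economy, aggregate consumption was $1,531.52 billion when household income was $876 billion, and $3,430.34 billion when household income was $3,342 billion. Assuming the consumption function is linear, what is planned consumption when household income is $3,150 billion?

C = 3282.5

MPC = (3430.34 − 1531.52)/(3342 − 876) = 1898.82/2466 = 0.77
a = 1531.52 − 0.77(876) = 1531.52 − 674.52 = 857
C = 857 + 0.77(3150) = 857 + 2425.5 = 3282.5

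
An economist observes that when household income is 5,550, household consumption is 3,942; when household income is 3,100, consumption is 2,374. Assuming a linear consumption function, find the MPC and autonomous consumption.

MPC = 0.64; a = 390

MPC = ΔC/ΔY = (3942 − 2374)/(5550 − 3100) = 1568/2450 = 0.64
a = C − MPC·Y = 2374 − 0.64(3100) = 2374 − 1984 = 390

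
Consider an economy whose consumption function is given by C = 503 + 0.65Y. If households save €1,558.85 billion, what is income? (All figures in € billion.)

S = Y − C = -503 + 0.35Y
-503 + 0.35Y = 1558.85, so 0.35Y = 2061.85 and Y = 5891

Y = 5891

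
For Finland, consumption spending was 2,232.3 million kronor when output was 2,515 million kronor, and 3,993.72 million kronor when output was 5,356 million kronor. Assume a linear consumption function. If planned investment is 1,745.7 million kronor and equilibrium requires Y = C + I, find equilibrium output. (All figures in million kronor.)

Y = 6365

MPC = (3993.72 − 2232.3)/(5356 − 2515) = 1761.42/2841 = 0.62
a = 2232.3 − 0.62(2515) = 673
Equilibrium: Y = 673 + 0.62Y + 1745.7
0.38Y = 2418.7, so Y = 2418.7/0.38 = 6365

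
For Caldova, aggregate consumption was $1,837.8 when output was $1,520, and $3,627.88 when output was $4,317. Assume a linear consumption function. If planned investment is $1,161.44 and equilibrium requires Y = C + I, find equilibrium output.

MPC = (3627.88 − 1837.8)/(4317 − 1520) = 1790.08/2797 = 0.64
a = 1837.8 − 0.64(1520) = 865
Equilibrium: Y = 865 + 0.64Y + 1161.44
0.36Y = 2026.44, so Y = 2026.44/0.36 = 5629

Y = 5629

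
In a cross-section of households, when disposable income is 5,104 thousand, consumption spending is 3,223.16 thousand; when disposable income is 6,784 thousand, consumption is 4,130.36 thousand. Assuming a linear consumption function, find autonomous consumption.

a = 467

MPC = ΔC/ΔY = (4130.36 − 3223.16)/(6784 − 5104) = 907.2/1680 = 0.54
a = C − MPC·Y = 3223.16 − 0.54(5104) = 3223.16 − 2756.16 = 467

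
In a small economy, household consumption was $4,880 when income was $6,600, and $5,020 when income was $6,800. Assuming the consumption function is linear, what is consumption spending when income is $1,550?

C = 1345

MPC = (5020 − 4880)/(6800 − 6600) = 140/200 = 0.7
a = 4880 − 0.7(6600) = 4880 − 4620 = 260
C = 260 + 0.7(1550) = 260 + 1085 = 1345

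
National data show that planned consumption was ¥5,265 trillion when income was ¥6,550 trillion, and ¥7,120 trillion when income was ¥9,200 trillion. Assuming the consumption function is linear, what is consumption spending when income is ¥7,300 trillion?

MPC = (7120 − 5265)/(9200 − 6550) = 1855/2650 = 0.7
a = 5265 − 0.7(6550) = 5265 − 4585 = 680
C = 680 + 0.7(7300) = 680 + 5110 = 5790

C = 5790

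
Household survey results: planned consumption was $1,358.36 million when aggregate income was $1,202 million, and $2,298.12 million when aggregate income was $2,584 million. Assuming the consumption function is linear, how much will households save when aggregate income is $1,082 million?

S = -194.76

MPC = (2298.12 − 1358.36)/(2584 − 1202) = 939.76/1382 = 0.68
a = 1358.36 − 0.68(1202) = 1358.36 − 817.36 = 541
C = 541 + 0.68(1082) = 1276.76
S = 1082 − 1276.76 = -194.76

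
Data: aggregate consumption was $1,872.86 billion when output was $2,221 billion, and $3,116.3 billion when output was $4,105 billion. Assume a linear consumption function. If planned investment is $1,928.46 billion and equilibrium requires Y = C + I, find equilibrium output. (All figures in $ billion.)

Y = 6869

MPC = (3116.3 − 1872.86)/(4105 − 2221) = 1243.44/1884 = 0.66
a = 1872.86 − 0.66(2221) = 407
Equilibrium: Y = 407 + 0.66Y + 1928.46
0.34Y = 2335.46, so Y = 2335.46/0.34 = 6869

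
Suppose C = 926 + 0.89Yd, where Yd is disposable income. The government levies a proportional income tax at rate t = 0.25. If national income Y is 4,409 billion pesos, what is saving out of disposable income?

Yd = (1 − 0.25)(4409) = 0.75(4409) = 3306.75
C = 926 + 0.89(3306.75) = 926 + 2943.0075 = 3869.0075
S = Yd − C = 3306.75 − 3869.0075 = -562.2575

S = -562.2575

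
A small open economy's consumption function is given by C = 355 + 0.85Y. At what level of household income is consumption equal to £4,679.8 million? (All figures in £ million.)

Y = 5088

355 + 0.85Y = 4679.8
0.85Y = 4324.8, so Y = 4324.8/0.85 = 5088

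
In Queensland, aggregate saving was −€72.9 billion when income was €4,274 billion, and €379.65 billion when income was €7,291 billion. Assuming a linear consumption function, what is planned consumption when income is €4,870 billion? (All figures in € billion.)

C = 4853.5

MPS = ΔS/ΔY = (379.65 − (-72.9))/(7291 − 4274) = 452.55/3017 = 0.15
MPC = 1 − MPS = 0.85
Autonomous saving = -72.9 − 0.15(4274) = -714, so a = 714
C = 714 + 0.85(4870) = 714 + 4139.5 = 4853.5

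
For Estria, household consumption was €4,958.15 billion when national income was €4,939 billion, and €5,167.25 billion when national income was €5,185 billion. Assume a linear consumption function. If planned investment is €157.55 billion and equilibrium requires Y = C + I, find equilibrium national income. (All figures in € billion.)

Y = 6117

MPC = (5167.25 − 4958.15)/(5185 − 4939) = 209.1/246 = 0.85
a = 4958.15 − 0.85(4939) = 760
Equilibrium: Y = 760 + 0.85Y + 157.55
0.15Y = 917.55, so Y = 917.55/0.15 = 6117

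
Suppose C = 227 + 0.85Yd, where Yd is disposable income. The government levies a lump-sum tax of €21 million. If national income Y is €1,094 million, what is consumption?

Yd = Y − T = 1094 − 21 = 1073
C = 227 + 0.85(1073) = 227 + 912.05 = 1139.05

C = 1139.05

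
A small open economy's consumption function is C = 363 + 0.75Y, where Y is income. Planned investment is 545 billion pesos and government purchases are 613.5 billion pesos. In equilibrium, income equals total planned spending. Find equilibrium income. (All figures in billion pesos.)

Y = C + I + G = 363 + 0.75Y + 545 + 613.5
Y − 0.75Y = 1521.5
0.25Y = 1521.5, so Y = 1521.5/0.25 = 6086

Y = 6086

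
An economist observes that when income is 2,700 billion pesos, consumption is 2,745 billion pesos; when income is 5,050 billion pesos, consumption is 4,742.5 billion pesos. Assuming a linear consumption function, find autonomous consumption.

a = 450

MPC = ΔC/ΔY = (4742.5 − 2745)/(5050 − 2700) = 1997.5/2350 = 0.85
a = C − MPC·Y = 2745 − 0.85(2700) = 2745 − 2295 = 450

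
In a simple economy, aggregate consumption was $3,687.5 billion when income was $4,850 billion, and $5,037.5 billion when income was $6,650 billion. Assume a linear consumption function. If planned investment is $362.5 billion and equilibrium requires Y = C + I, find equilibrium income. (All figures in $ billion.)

Y = 1650

MPC = (5037.5 − 3687.5)/(6650 − 4850) = 1350/1800 = 0.75
a = 3687.5 − 0.75(4850) = 50
Equilibrium: Y = 50 + 0.75Y + 362.5
0.25Y = 412.5, so Y = 412.5/0.25 = 1650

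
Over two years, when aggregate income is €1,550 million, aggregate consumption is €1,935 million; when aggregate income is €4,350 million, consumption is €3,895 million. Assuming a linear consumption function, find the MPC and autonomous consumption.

MPC = ΔC/ΔY = (3895 − 1935)/(4350 − 1550) = 1960/2800 = 0.7
a = C − MPC·Y = 1935 − 0.7(1550) = 1935 − 1085 = 850

MPC = 0.7; a = 850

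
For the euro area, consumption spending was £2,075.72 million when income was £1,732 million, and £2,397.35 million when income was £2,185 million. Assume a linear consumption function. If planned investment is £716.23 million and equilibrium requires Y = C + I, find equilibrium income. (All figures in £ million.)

Y = 5387

MPC = (2397.35 − 2075.72)/(2185 − 1732) = 321.63/453 = 0.71
a = 2075.72 − 0.71(1732) = 846
Equilibrium: Y = 846 + 0.71Y + 716.23
0.29Y = 1562.23, so Y = 1562.23/0.29 = 5387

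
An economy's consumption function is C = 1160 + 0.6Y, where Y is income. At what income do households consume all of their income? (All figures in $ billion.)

At break-even, C = Y: 1160 + 0.6Y = Y
0.4Y = 1160, so Y = 1160/0.4 = 2900

Y = 2900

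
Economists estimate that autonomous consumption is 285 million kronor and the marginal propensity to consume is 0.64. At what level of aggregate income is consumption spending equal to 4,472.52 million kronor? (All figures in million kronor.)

Y = 6543

285 + 0.64Y = 4472.52
0.64Y = 4187.52, so Y = 4187.52/0.64 = 6543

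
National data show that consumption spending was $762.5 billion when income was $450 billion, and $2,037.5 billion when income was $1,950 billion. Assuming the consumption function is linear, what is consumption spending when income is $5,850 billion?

MPC = (2037.5 − 762.5)/(1950 − 450) = 1275/1500 = 0.85
a = 762.5 − 0.85(450) = 762.5 − 382.5 = 380
C = 380 + 0.85(5850) = 380 + 4972.5 = 5352.5

C = 5352.5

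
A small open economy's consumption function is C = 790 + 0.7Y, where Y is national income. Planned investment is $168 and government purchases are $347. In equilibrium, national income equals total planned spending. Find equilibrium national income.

Y = C + I + G = 790 + 0.7Y + 168 + 347
Y − 0.7Y = 1305
0.3Y = 1305, so Y = 1305/0.3 = 4350

Y = 4350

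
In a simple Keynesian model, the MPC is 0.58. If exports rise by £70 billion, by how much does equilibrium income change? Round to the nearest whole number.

The multiplier is 1/(1 − MPC) = 1/0.42.
ΔY = 70/0.42 = 166.67 ≈ 167

ΔY ≈ 167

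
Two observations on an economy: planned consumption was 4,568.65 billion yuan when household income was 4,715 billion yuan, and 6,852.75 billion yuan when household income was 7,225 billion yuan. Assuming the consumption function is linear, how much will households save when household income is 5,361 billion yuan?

MPC = (6852.75 − 4568.65)/(7225 − 4715) = 2284.1/2510 = 0.91
a = 4568.65 − 0.91(4715) = 4568.65 − 4290.65 = 278
C = 278 + 0.91(5361) = 5156.51
S = 5361 − 5156.51 = 204.49

S = 204.49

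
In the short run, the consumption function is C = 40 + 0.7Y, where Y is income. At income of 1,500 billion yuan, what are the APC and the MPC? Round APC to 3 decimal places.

MPC = 0.7 (the slope of the consumption function)
C = 40 + 0.7(1500) = 1090, so APC = 1090/1500 = 0.727

APC = 0.727; MPC = 0.7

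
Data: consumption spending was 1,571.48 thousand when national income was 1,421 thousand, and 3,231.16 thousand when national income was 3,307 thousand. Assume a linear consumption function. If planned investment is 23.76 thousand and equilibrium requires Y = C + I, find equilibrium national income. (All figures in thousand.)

Y = 2873

MPC = (3231.16 − 1571.48)/(3307 − 1421) = 1659.68/1886 = 0.88
a = 1571.48 − 0.88(1421) = 321
Equilibrium: Y = 321 + 0.88Y + 23.76
0.12Y = 344.76, so Y = 344.76/0.12 = 2873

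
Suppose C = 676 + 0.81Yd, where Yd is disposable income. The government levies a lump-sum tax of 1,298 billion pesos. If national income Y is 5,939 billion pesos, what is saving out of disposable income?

S = 205.79

Yd = Y − T = 5939 − 1298 = 4641
C = 676 + 0.81(4641) = 676 + 3759.21 = 4435.21
S = Yd − C = 4641 − 4435.21 = 205.79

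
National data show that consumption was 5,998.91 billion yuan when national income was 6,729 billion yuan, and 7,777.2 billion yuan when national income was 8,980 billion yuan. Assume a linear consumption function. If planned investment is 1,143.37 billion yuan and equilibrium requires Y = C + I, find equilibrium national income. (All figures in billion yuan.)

MPC = (7777.2 − 5998.91)/(8980 − 6729) = 1778.29/2251 = 0.79
a = 5998.91 − 0.79(6729) = 683
Equilibrium: Y = 683 + 0.79Y + 1143.37
0.21Y = 1826.37, so Y = 1826.37/0.21 = 8697

Y = 8697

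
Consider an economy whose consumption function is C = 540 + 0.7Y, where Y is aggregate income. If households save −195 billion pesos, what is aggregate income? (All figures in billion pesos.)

Y = 1150

S = Y − C = -540 + 0.3Y
-540 + 0.3Y = -195, so 0.3Y = 345 and Y = 1150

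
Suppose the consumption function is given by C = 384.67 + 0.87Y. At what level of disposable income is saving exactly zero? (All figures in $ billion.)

Y = 2959

At break-even, C = Y: 384.67 + 0.87Y = Y
0.13Y = 384.67, so Y = 384.67/0.13 = 2959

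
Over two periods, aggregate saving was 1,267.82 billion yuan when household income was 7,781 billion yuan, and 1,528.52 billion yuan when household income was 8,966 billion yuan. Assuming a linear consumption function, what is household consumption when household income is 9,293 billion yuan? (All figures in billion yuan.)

C = 7692.54

MPS = ΔS/ΔY = (1528.52 − 1267.82)/(8966 − 7781) = 260.7/1185 = 0.22
MPC = 1 − MPS = 0.78
Autonomous saving = 1267.82 − 0.22(7781) = -444, so a = 444
C = 444 + 0.78(9293) = 444 + 7248.54 = 7692.54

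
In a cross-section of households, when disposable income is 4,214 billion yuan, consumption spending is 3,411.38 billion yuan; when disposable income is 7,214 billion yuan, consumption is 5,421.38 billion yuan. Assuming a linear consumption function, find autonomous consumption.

MPC = ΔC/ΔY = (5421.38 − 3411.38)/(7214 − 4214) = 2010/3000 = 0.67
a = C − MPC·Y = 3411.38 − 0.67(4214) = 3411.38 − 2823.38 = 588

a = 588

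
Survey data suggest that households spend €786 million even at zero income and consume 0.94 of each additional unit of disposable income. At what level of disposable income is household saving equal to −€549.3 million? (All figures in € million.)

S = Y − C = -786 + 0.06Y
-786 + 0.06Y = -549.3, so 0.06Y = 236.7 and Y = 3945

Y = 3945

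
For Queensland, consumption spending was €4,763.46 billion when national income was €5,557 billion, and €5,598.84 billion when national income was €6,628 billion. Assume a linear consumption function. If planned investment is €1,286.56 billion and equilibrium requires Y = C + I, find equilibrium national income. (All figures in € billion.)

MPC = (5598.84 − 4763.46)/(6628 − 5557) = 835.38/1071 = 0.78
a = 4763.46 − 0.78(5557) = 429
Equilibrium: Y = 429 + 0.78Y + 1286.56
0.22Y = 1715.56, so Y = 1715.56/0.22 = 7798

Y = 7798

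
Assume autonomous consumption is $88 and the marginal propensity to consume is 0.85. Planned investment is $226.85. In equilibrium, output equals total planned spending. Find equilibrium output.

Y = 2099

Y = C + I = 88 + 0.85Y + 226.85
Y − 0.85Y = 314.85
0.15Y = 314.85, so Y = 314.85/0.15 = 2099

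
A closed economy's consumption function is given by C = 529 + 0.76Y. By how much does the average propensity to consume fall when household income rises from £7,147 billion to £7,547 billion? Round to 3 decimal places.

ΔAPC = 0.004

At Y = 7147: C = 529 + 0.76(7147) = 5960.72, APC = 5960.72/7147 = 0.8340
At Y = 7547: C = 6264.72, APC = 6264.72/7547 = 0.8301
Fall in APC = 0.8340 − 0.8301 = 0.0039 ≈ 0.004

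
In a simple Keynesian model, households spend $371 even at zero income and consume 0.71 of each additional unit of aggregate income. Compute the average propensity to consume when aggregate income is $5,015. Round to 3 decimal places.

APC = 0.784

C = 371 + 0.71(5015) = 3931.65
APC = C/Y = 3931.65/5015 = 0.784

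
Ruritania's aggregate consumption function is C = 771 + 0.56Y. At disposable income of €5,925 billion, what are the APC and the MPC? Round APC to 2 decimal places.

APC = 0.69; MPC = 0.56

MPC = 0.56 (the slope of the consumption function)
C = 771 + 0.56(5925) = 4089, so APC = 4089/5925 = 0.69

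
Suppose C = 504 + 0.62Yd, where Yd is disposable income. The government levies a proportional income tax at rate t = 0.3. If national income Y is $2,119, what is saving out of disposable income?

Yd = (1 − 0.3)(2119) = 0.7(2119) = 1483.3
C = 504 + 0.62(1483.3) = 504 + 919.646 = 1423.646
S = Yd − C = 1483.3 − 1423.646 = 59.654

S = 59.654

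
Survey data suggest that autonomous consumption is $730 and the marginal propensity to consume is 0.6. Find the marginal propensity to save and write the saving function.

MPS = 0.4; S = -730 + 0.4Y

MPS = 1 − MPC = 1 − 0.6 = 0.4
S = Y − C = -730 + 0.4Y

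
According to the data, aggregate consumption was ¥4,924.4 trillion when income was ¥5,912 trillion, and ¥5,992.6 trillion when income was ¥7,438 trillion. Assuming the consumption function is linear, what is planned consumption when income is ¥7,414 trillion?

MPC = (5992.6 − 4924.4)/(7438 − 5912) = 1068.2/1526 = 0.7
a = 4924.4 − 0.7(5912) = 4924.4 − 4138.4 = 786
C = 786 + 0.7(7414) = 786 + 5189.8 = 5975.8

C = 5975.8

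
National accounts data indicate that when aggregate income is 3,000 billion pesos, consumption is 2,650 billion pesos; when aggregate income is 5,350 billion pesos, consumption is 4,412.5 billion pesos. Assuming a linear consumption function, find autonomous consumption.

MPC = ΔC/ΔY = (4412.5 − 2650)/(5350 − 3000) = 1762.5/2350 = 0.75
a = C − MPC·Y = 2650 − 0.75(3000) = 2650 − 2250 = 400

a = 400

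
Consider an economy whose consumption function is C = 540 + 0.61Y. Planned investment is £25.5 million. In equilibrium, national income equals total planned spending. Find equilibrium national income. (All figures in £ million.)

Y = 1450

Y = C + I = 540 + 0.61Y + 25.5
Y − 0.61Y = 565.5
0.39Y = 565.5, so Y = 565.5/0.39 = 1450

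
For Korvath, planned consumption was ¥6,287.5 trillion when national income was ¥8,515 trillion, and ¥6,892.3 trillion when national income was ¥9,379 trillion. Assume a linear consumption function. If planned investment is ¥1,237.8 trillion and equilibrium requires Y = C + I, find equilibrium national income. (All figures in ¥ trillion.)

Y = 5216

MPC = (6892.3 − 6287.5)/(9379 − 8515) = 604.8/864 = 0.7
a = 6287.5 − 0.7(8515) = 327
Equilibrium: Y = 327 + 0.7Y + 1237.8
0.3Y = 1564.8, so Y = 1564.8/0.3 = 5216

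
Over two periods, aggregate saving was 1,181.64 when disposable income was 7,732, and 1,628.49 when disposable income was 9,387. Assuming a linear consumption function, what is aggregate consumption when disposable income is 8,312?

MPS = ΔS/ΔY = (1628.49 − 1181.64)/(9387 − 7732) = 446.85/1655 = 0.27
MPC = 1 − MPS = 0.73
Autonomous saving = 1181.64 − 0.27(7732) = -906, so a = 906
C = 906 + 0.73(8312) = 906 + 6067.76 = 6973.76

C = 6973.76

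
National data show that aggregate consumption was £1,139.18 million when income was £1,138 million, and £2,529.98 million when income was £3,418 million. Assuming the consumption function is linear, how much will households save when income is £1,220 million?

S = 30.8

MPC = (2529.98 − 1139.18)/(3418 − 1138) = 1390.8/2280 = 0.61
a = 1139.18 − 0.61(1138) = 1139.18 − 694.18 = 445
C = 445 + 0.61(1220) = 1189.2
S = 1220 − 1189.2 = 30.8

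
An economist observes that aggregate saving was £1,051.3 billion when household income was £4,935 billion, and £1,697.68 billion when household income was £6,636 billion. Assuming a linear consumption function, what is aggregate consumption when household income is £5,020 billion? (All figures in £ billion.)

MPS = ΔS/ΔY = (1697.68 − 1051.3)/(6636 − 4935) = 646.38/1701 = 0.38
MPC = 1 − MPS = 0.62
Autonomous saving = 1051.3 − 0.38(4935) = -824, so a = 824
C = 824 + 0.62(5020) = 824 + 3112.4 = 3936.4

C = 3936.4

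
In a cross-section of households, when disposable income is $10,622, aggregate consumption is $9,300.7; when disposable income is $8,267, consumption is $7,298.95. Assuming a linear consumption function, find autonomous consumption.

a = 272

MPC = ΔC/ΔY = (9300.7 − 7298.95)/(10622 − 8267) = 2001.75/2355 = 0.85
a = C − MPC·Y = 7298.95 − 0.85(8267) = 7298.95 − 7026.95 = 272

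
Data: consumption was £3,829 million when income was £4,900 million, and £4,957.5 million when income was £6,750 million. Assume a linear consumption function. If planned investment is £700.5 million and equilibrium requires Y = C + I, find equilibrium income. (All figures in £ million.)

Y = 3950

MPC = (4957.5 − 3829)/(6750 − 4900) = 1128.5/1850 = 0.61
a = 3829 − 0.61(4900) = 840
Equilibrium: Y = 840 + 0.61Y + 700.5
0.39Y = 1540.5, so Y = 1540.5/0.39 = 3950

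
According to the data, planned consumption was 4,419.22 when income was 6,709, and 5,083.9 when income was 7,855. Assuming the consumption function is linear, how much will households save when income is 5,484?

S = 1775.28

MPC = (5083.9 − 4419.22)/(7855 − 6709) = 664.68/1146 = 0.58
a = 4419.22 − 0.58(6709) = 4419.22 − 3891.22 = 528
C = 528 + 0.58(5484) = 3708.72
S = 5484 − 3708.72 = 1775.28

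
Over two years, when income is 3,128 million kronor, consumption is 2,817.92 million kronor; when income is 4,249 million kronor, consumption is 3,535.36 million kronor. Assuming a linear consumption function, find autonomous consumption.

MPC = ΔC/ΔY = (3535.36 − 2817.92)/(4249 − 3128) = 717.44/1121 = 0.64
a = C − MPC·Y = 2817.92 − 0.64(3128) = 2817.92 − 2001.92 = 816

a = 816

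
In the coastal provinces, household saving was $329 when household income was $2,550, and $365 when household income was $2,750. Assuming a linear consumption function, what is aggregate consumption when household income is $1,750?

MPS = ΔS/ΔY = (365 − 329)/(2750 − 2550) = 36/200 = 0.18
MPC = 1 − MPS = 0.82
Autonomous saving = 329 − 0.18(2550) = -130, so a = 130
C = 130 + 0.82(1750) = 130 + 1435 = 1565

C = 1565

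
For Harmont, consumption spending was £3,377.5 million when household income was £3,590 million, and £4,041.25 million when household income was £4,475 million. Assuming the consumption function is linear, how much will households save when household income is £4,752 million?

MPC = (4041.25 − 3377.5)/(4475 − 3590) = 663.75/885 = 0.75
a = 3377.5 − 0.75(3590) = 3377.5 − 2692.5 = 685
C = 685 + 0.75(4752) = 4249
S = 4752 − 4249 = 503

S = 503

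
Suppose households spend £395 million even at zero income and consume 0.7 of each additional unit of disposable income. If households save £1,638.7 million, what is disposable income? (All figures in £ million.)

S = Y − C = -395 + 0.3Y
-395 + 0.3Y = 1638.7, so 0.3Y = 2033.7 and Y = 6779

Y = 6779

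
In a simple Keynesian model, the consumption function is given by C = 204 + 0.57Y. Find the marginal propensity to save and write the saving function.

MPS = 1 − MPC = 1 − 0.57 = 0.43
S = Y − C = -204 + 0.43Y

MPS = 0.43; S = -204 + 0.43Y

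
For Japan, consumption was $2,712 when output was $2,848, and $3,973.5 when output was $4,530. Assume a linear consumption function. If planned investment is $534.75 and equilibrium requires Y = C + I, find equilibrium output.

MPC = (3973.5 − 2712)/(4530 − 2848) = 1261.5/1682 = 0.75
a = 2712 − 0.75(2848) = 576
Equilibrium: Y = 576 + 0.75Y + 534.75
0.25Y = 1110.75, so Y = 1110.75/0.25 = 4443

Y = 4443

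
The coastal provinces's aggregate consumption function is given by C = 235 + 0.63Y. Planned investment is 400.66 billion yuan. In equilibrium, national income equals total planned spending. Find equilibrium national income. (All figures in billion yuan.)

Y = C + I = 235 + 0.63Y + 400.66
Y − 0.63Y = 635.66
0.37Y = 635.66, so Y = 635.66/0.37 = 1718

Y = 1718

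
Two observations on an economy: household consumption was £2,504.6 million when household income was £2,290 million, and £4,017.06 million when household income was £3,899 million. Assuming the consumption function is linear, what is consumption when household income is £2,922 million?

MPC = (4017.06 − 2504.6)/(3899 − 2290) = 1512.46/1609 = 0.94
a = 2504.6 − 0.94(2290) = 2504.6 − 2152.6 = 352
C = 352 + 0.94(2922) = 352 + 2746.68 = 3098.68

C = 3098.68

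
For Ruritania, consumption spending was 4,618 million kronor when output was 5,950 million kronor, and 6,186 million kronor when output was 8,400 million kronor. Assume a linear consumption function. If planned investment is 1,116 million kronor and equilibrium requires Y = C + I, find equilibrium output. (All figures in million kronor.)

MPC = (6186 − 4618)/(8400 − 5950) = 1568/2450 = 0.64
a = 4618 − 0.64(5950) = 810
Equilibrium: Y = 810 + 0.64Y + 1116
0.36Y = 1926, so Y = 1926/0.36 = 5350

Y = 5350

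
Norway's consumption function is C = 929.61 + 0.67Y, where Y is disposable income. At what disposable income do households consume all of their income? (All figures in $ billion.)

Y = 2817

At break-even, C = Y: 929.61 + 0.67Y = Y
0.33Y = 929.61, so Y = 929.61/0.33 = 2817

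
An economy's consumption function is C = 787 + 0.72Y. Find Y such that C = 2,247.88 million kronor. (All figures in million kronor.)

787 + 0.72Y = 2247.88
0.72Y = 1460.88, so Y = 1460.88/0.72 = 2029

Y = 2029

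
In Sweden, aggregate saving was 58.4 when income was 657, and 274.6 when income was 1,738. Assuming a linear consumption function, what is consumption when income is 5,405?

MPS = ΔS/ΔY = (274.6 − 58.4)/(1738 − 657) = 216.2/1081 = 0.2
MPC = 1 − MPS = 0.8
Autonomous saving = 58.4 − 0.2(657) = -73, so a = 73
C = 73 + 0.8(5405) = 73 + 4324 = 4397

C = 4397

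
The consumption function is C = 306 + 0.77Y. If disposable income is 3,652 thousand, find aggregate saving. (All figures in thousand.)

C = 306 + 0.77(3652) = 306 + 2812.04 = 3118.04
S = Y − C = 3652 − 3118.04 = 533.96

S = 533.96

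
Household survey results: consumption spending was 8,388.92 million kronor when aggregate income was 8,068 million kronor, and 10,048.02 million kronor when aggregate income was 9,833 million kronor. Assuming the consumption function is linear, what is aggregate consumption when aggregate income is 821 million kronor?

MPC = (10048.02 − 8388.92)/(9833 − 8068) = 1659.1/1765 = 0.94
a = 8388.92 − 0.94(8068) = 8388.92 − 7583.92 = 805
C = 805 + 0.94(821) = 805 + 771.74 = 1576.74

C = 1576.74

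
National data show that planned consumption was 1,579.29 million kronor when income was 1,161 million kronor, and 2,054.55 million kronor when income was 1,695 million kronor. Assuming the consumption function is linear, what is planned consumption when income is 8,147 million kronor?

MPC = (2054.55 − 1579.29)/(1695 − 1161) = 475.26/534 = 0.89
a = 1579.29 − 0.89(1161) = 1579.29 − 1033.29 = 546
C = 546 + 0.89(8147) = 546 + 7250.83 = 7796.83

C = 7796.83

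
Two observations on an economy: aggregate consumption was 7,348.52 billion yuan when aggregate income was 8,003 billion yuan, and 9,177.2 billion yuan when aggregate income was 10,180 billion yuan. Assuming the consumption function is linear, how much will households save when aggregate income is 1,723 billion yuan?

MPC = (9177.2 − 7348.52)/(10180 − 8003) = 1828.68/2177 = 0.84
a = 7348.52 − 0.84(8003) = 7348.52 − 6722.52 = 626
C = 626 + 0.84(1723) = 2073.32
S = 1723 − 2073.32 = -350.32

S = -350.32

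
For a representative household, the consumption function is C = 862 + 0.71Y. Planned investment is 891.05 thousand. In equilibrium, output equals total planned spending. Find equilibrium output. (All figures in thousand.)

Y = C + I = 862 + 0.71Y + 891.05
Y − 0.71Y = 1753.05
0.29Y = 1753.05, so Y = 1753.05/0.29 = 6045

Y = 6045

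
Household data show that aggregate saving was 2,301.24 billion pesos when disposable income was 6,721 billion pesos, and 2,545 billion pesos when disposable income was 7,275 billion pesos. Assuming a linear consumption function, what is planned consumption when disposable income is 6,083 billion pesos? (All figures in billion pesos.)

C = 4062.48

MPS = ΔS/ΔY = (2545 − 2301.24)/(7275 − 6721) = 243.76/554 = 0.44
MPC = 1 − MPS = 0.56
Autonomous saving = 2301.24 − 0.44(6721) = -656, so a = 656
C = 656 + 0.56(6083) = 656 + 3406.48 = 4062.48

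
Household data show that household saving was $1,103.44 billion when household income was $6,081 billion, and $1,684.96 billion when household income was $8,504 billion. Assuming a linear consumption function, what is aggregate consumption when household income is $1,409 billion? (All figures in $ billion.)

C = 1426.84

MPS = ΔS/ΔY = (1684.96 − 1103.44)/(8504 − 6081) = 581.52/2423 = 0.24
MPC = 1 − MPS = 0.76
Autonomous saving = 1103.44 − 0.24(6081) = -356, so a = 356
C = 356 + 0.76(1409) = 356 + 1070.84 = 1426.84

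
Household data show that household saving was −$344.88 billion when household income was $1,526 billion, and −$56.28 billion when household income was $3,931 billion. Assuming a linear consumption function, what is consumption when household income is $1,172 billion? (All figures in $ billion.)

MPS = ΔS/ΔY = (-56.28 − (-344.88))/(3931 − 1526) = 288.6/2405 = 0.12
MPC = 1 − MPS = 0.88
Autonomous saving = -344.88 − 0.12(1526) = -528, so a = 528
C = 528 + 0.88(1172) = 528 + 1031.36 = 1559.36

C = 1559.36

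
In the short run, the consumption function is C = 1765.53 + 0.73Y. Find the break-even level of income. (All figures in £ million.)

Y = 6539

At break-even, C = Y: 1765.53 + 0.73Y = Y
0.27Y = 1765.53, so Y = 1765.53/0.27 = 6539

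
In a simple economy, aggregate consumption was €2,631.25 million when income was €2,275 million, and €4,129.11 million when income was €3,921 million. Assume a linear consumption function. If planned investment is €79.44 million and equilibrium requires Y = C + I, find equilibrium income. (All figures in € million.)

MPC = (4129.11 − 2631.25)/(3921 − 2275) = 1497.86/1646 = 0.91
a = 2631.25 − 0.91(2275) = 561
Equilibrium: Y = 561 + 0.91Y + 79.44
0.09Y = 640.44, so Y = 640.44/0.09 = 7116

Y = 7116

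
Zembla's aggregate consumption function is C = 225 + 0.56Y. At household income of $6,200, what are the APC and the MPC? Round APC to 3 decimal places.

APC = 0.596; MPC = 0.56

MPC = 0.56 (the slope of the consumption function)
C = 225 + 0.56(6200) = 3697, so APC = 3697/6200 = 0.596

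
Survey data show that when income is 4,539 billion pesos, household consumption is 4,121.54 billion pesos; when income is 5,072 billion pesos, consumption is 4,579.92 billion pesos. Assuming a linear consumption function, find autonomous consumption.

a = 218

MPC = ΔC/ΔY = (4579.92 − 4121.54)/(5072 − 4539) = 458.38/533 = 0.86
a = C − MPC·Y = 4121.54 − 0.86(4539) = 4121.54 − 3903.54 = 218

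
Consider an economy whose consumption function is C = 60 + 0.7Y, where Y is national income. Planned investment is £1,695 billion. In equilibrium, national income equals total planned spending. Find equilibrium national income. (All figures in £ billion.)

Y = 5850

Y = C + I = 60 + 0.7Y + 1695
Y − 0.7Y = 1755
0.3Y = 1755, so Y = 1755/0.3 = 5850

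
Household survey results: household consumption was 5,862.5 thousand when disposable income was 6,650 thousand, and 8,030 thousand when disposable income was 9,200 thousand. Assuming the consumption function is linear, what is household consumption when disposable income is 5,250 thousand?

C = 4672.5

MPC = (8030 − 5862.5)/(9200 − 6650) = 2167.5/2550 = 0.85
a = 5862.5 − 0.85(6650) = 5862.5 − 5652.5 = 210
C = 210 + 0.85(5250) = 210 + 4462.5 = 4672.5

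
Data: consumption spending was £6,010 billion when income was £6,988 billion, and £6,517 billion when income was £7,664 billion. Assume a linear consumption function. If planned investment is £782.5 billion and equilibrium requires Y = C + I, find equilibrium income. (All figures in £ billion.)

MPC = (6517 − 6010)/(7664 − 6988) = 507/676 = 0.75
a = 6010 − 0.75(6988) = 769
Equilibrium: Y = 769 + 0.75Y + 782.5
0.25Y = 1551.5, so Y = 1551.5/0.25 = 6206

Y = 6206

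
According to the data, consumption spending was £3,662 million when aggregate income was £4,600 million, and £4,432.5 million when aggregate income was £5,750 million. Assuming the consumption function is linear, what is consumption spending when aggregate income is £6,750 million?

MPC = (4432.5 − 3662)/(5750 − 4600) = 770.5/1150 = 0.67
a = 3662 − 0.67(4600) = 3662 − 3082 = 580
C = 580 + 0.67(6750) = 580 + 4522.5 = 5102.5

C = 5102.5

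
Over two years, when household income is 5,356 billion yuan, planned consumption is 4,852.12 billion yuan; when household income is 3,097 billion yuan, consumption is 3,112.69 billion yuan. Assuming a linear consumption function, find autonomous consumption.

a = 728

MPC = ΔC/ΔY = (4852.12 − 3112.69)/(5356 − 3097) = 1739.43/2259 = 0.77
a = C − MPC·Y = 3112.69 − 0.77(3097) = 3112.69 − 2384.69 = 728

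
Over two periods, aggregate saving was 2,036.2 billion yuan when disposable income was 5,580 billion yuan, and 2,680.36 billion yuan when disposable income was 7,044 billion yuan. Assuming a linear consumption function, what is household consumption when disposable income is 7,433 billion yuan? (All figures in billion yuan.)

MPS = ΔS/ΔY = (2680.36 − 2036.2)/(7044 − 5580) = 644.16/1464 = 0.44
MPC = 1 − MPS = 0.56
Autonomous saving = 2036.2 − 0.44(5580) = -419, so a = 419
C = 419 + 0.56(7433) = 419 + 4162.48 = 4581.48

C = 4581.48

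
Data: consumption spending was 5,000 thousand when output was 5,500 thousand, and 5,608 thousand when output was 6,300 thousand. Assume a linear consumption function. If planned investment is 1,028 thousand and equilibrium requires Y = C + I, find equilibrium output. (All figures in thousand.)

Y = 7700

MPC = (5608 − 5000)/(6300 − 5500) = 608/800 = 0.76
a = 5000 − 0.76(5500) = 820
Equilibrium: Y = 820 + 0.76Y + 1028
0.24Y = 1848, so Y = 1848/0.24 = 7700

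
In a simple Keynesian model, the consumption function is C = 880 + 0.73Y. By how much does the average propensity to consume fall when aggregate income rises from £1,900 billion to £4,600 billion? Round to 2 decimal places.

At Y = 1900: C = 880 + 0.73(1900) = 2267, APC = 2267/1900 = 1.193
At Y = 4600: C = 4238, APC = 4238/4600 = 0.921
Fall in APC = 1.193 − 0.921 = 0.272 ≈ 0.27

ΔAPC = 0.27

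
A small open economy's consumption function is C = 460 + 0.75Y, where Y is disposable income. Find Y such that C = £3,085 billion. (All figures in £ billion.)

Y = 3500

460 + 0.75Y = 3085
0.75Y = 2625, so Y = 2625/0.75 = 3500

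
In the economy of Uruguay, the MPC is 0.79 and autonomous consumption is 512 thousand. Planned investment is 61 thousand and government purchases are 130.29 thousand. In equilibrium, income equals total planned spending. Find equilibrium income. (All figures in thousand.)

Y = 3349

Y = C + I + G = 512 + 0.79Y + 61 + 130.29
Y − 0.79Y = 703.29
0.21Y = 703.29, so Y = 703.29/0.21 = 3349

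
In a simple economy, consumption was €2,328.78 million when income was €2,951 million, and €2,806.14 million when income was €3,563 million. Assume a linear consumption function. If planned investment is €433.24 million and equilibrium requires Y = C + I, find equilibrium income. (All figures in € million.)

MPC = (2806.14 − 2328.78)/(3563 − 2951) = 477.36/612 = 0.78
a = 2328.78 − 0.78(2951) = 27
Equilibrium: Y = 27 + 0.78Y + 433.24
0.22Y = 460.24, so Y = 460.24/0.22 = 2092

Y = 2092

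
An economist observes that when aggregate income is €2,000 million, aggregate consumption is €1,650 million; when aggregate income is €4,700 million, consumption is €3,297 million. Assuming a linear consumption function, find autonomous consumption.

MPC = ΔC/ΔY = (3297 − 1650)/(4700 − 2000) = 1647/2700 = 0.61
a = C − MPC·Y = 1650 − 0.61(2000) = 1650 − 1220 = 430

a = 430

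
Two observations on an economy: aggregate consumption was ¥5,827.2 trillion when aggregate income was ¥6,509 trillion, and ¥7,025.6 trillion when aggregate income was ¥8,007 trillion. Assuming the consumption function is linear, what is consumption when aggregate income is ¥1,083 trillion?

C = 1486.4

MPC = (7025.6 − 5827.2)/(8007 − 6509) = 1198.4/1498 = 0.8
a = 5827.2 − 0.8(6509) = 5827.2 − 5207.2 = 620
C = 620 + 0.8(1083) = 620 + 866.4 = 1486.4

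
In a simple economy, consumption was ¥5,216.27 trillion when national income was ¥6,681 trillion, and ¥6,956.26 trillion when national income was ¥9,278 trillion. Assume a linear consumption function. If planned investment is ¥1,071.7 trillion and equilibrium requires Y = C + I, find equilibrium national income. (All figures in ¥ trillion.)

Y = 5490

MPC = (6956.26 − 5216.27)/(9278 − 6681) = 1739.99/2597 = 0.67
a = 5216.27 − 0.67(6681) = 740
Equilibrium: Y = 740 + 0.67Y + 1071.7
0.33Y = 1811.7, so Y = 1811.7/0.33 = 5490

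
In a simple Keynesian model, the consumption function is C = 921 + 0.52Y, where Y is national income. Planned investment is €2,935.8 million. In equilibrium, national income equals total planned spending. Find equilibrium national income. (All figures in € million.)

Y = C + I = 921 + 0.52Y + 2935.8
Y − 0.52Y = 3856.8
0.48Y = 3856.8, so Y = 3856.8/0.48 = 8035

Y = 8035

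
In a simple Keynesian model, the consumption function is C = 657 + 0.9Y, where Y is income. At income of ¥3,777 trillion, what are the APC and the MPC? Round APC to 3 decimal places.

APC = 1.074; MPC = 0.9

MPC = 0.9 (the slope of the consumption function)
C = 657 + 0.9(3777) = 4056.3, so APC = 4056.3/3777 = 1.074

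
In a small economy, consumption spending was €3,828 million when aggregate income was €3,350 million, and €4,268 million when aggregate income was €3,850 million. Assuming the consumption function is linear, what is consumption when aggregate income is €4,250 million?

C = 4620

MPC = (4268 − 3828)/(3850 − 3350) = 440/500 = 0.88
a = 3828 − 0.88(3350) = 3828 − 2948 = 880
C = 880 + 0.88(4250) = 880 + 3740 = 4620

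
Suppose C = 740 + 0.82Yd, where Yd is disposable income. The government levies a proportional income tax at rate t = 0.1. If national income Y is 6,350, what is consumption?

Yd = (1 − 0.1)(6350) = 0.9(6350) = 5715
C = 740 + 0.82(5715) = 740 + 4686.3 = 5426.3

C = 5426.3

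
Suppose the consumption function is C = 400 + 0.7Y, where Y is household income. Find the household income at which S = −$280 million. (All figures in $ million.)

S = Y − C = -400 + 0.3Y
-400 + 0.3Y = -280, so 0.3Y = 120 and Y = 400

Y = 400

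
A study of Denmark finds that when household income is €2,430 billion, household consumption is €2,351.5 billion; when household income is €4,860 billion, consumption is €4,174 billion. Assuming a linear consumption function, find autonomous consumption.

MPC = ΔC/ΔY = (4174 − 2351.5)/(4860 − 2430) = 1822.5/2430 = 0.75
a = C − MPC·Y = 2351.5 − 0.75(2430) = 2351.5 − 1822.5 = 529

a = 529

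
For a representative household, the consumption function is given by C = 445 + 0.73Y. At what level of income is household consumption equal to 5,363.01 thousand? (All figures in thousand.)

Y = 6737

445 + 0.73Y = 5363.01
0.73Y = 4918.01, so Y = 4918.01/0.73 = 6737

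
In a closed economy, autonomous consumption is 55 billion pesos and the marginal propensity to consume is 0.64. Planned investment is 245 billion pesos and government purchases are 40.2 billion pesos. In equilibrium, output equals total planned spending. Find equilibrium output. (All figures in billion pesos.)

Y = 945

Y = C + I + G = 55 + 0.64Y + 245 + 40.2
Y − 0.64Y = 340.2
0.36Y = 340.2, so Y = 340.2/0.36 = 945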